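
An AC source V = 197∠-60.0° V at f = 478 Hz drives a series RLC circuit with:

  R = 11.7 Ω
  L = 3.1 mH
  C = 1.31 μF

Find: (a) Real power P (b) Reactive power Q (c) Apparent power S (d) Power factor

Step 1 — Angular frequency: ω = 2π·f = 2π·478 = 3003 rad/s.
Step 2 — Component impedances:
  R: Z = R = 11.7 Ω
  L: Z = jωL = j·3003·0.0031 = 0 + j9.31 Ω
  C: Z = 1/(jωC) = -j/(ω·C) = 0 - j254.2 Ω
Step 3 — Series combination: Z_total = R + L + C = 11.7 - j244.9 Ω = 245.1∠-87.3° Ω.
Step 4 — Source phasor: V = 197∠-60.0° V = 98.5 - j170.6 V.
Step 5 — Current: I = V / Z = 0.7144 + j0.3681 A = 0.8036∠27.3° A.
Step 6 — Complex power: S = V·I* = 7.556 - j158.1 VA.
Step 7 — Real power: P = Re(S) = 7.556 W.
Step 8 — Reactive power: Q = Im(S) = -158.1 VAR.
Step 9 — Apparent power: |S| = 158.3 VA.
Step 10 — Power factor: PF = P/|S| = 0.04773 (leading).

(a) P = 7.556 W  (b) Q = -158.1 VAR  (c) S = 158.3 VA  (d) PF = 0.04773 (leading)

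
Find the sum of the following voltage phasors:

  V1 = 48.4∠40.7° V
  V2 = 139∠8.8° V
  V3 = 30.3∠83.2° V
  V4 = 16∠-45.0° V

Step 1 — Convert each phasor to rectangular form:
  V1 = 48.4·(cos(40.7°) + j·sin(40.7°)) = 36.69 + j31.56 V
  V2 = 139·(cos(8.8°) + j·sin(8.8°)) = 137.4 + j21.27 V
  V3 = 30.3·(cos(83.2°) + j·sin(83.2°)) = 3.588 + j30.09 V
  V4 = 16·(cos(-45.0°) + j·sin(-45.0°)) = 11.31 - j11.31 V
Step 2 — Sum components: V_total = 189 + j71.6 V.
Step 3 — Convert to polar: |V_total| = 202.1 V, ∠V_total = 20.8°.

V_total = 202.1∠20.8° V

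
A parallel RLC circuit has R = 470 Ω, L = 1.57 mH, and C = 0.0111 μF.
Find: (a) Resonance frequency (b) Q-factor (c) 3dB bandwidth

Step 1 — Resonance: ω₀ = 1/√(LC) = 1/√(0.00157·1.11e-08) = 2.395e+05 rad/s.
Step 2 — f₀ = ω₀/(2π) = 3.812e+04 Hz.
Step 3 — Parallel Q: Q = R/(ω₀L) = 470/(2.395e+05·0.00157) = 1.25.
Step 4 — Bandwidth: Δω = ω₀/Q = 1.917e+05 rad/s; BW = Δω/(2π) = 3.051e+04 Hz.

(a) f₀ = 3.812e+04 Hz  (b) Q = 1.25  (c) BW = 3.051e+04 Hz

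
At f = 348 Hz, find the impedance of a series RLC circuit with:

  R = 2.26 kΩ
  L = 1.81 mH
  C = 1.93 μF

Step 1 — Angular frequency: ω = 2π·f = 2π·348 = 2187 rad/s.
Step 2 — Component impedances:
  R: Z = R = 2260 Ω
  L: Z = jωL = j·2187·0.00181 = 0 + j3.958 Ω
  C: Z = 1/(jωC) = -j/(ω·C) = 0 - j237 Ω
Step 3 — Series combination: Z_total = R + L + C = 2260 - j233 Ω = 2272∠-5.9° Ω.

Z = 2260 - j233 Ω = 2272∠-5.9° Ω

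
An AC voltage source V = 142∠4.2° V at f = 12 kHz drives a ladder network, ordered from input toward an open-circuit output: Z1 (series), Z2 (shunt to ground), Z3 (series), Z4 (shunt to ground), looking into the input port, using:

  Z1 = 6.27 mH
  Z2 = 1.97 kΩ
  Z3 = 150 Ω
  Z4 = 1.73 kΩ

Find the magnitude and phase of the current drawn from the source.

Step 1 — Angular frequency: ω = 2π·f = 2π·1.2e+04 = 7.54e+04 rad/s.
Step 2 — Component impedances:
  Z1: Z = jωL = j·7.54e+04·0.00627 = 0 + j472.7 Ω
  Z2: Z = R = 1970 Ω
  Z3: Z = R = 150 Ω
  Z4: Z = R = 1730 Ω
Step 3 — Ladder network (open output): work backward from the far end, alternating series and parallel combinations. Z_in = 962 + j472.7 Ω = 1072∠26.2° Ω.
Step 4 — Source phasor: V = 142∠4.2° V = 141.6 + j10.4 V.
Step 5 — Ohm's law: I = V / Z_total = (141.6 + j10.4) / (962 + j472.7) = 0.1229 - j0.04957 A.
Step 6 — Convert to polar: |I| = 0.1325 A, ∠I = -22.0°.

I = 0.1325∠-22.0° A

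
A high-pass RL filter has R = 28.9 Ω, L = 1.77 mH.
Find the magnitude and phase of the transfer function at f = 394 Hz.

Step 1 — Angular frequency: ω = 2π·394 = 2476 rad/s.
Step 2 — Transfer function: H(jω) = jωL/(R + jωL).
Step 3 — Numerator jωL = j·4.382; denominator R + jωL = 28.9 + j4.382.
Step 4 — H = 0.02247 + j0.1482.
Step 5 — Magnitude: |H| = 0.1499 (-16.5 dB); phase: φ = 81.4°.

|H| = 0.1499 (-16.5 dB), φ = 81.4°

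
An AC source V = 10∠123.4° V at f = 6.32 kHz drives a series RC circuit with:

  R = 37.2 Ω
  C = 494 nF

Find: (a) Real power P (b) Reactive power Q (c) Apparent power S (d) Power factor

Step 1 — Angular frequency: ω = 2π·f = 2π·6320 = 3.971e+04 rad/s.
Step 2 — Component impedances:
  R: Z = R = 37.2 Ω
  C: Z = 1/(jωC) = -j/(ω·C) = 0 - j50.98 Ω
Step 3 — Series combination: Z_total = R + C = 37.2 - j50.98 Ω = 63.11∠-53.9° Ω.
Step 4 — Source phasor: V = 10∠123.4° V = -5.505 + j8.348 V.
Step 5 — Current: I = V / Z = -0.1583 + j0.007519 A = 0.1585∠177.3° A.
Step 6 — Complex power: S = V·I* = 0.9341 - j1.28 VA.
Step 7 — Real power: P = Re(S) = 0.9341 W.
Step 8 — Reactive power: Q = Im(S) = -1.28 VAR.
Step 9 — Apparent power: |S| = 1.585 VA.
Step 10 — Power factor: PF = P/|S| = 0.5895 (leading).

(a) P = 0.9341 W  (b) Q = -1.28 VAR  (c) S = 1.585 VA  (d) PF = 0.5895 (leading)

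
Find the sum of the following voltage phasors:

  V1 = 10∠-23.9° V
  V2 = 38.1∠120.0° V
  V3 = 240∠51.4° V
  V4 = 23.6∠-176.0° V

Step 1 — Convert each phasor to rectangular form:
  V1 = 10·(cos(-23.9°) + j·sin(-23.9°)) = 9.143 - j4.051 V
  V2 = 38.1·(cos(120.0°) + j·sin(120.0°)) = -19.05 + j33 V
  V3 = 240·(cos(51.4°) + j·sin(51.4°)) = 149.7 + j187.6 V
  V4 = 23.6·(cos(-176.0°) + j·sin(-176.0°)) = -23.54 - j1.646 V
Step 2 — Sum components: V_total = 116.3 + j214.9 V.
Step 3 — Convert to polar: |V_total| = 244.3 V, ∠V_total = 61.6°.

V_total = 244.3∠61.6° V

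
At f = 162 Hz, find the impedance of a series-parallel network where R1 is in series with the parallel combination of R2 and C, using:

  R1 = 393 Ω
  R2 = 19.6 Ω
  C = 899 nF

Step 1 — Angular frequency: ω = 2π·f = 2π·162 = 1018 rad/s.
Step 2 — Component impedances:
  R1: Z = R = 393 Ω
  R2: Z = R = 19.6 Ω
  C: Z = 1/(jωC) = -j/(ω·C) = 0 - j1093 Ω
Step 3 — Parallel branch: R2 || C = 1/(1/R2 + 1/C) = 19.59 - j0.3514 Ω.
Step 4 — Series with R1: Z_total = R1 + (R2 || C) = 412.6 - j0.3514 Ω = 412.6∠-0.0° Ω.

Z = 412.6 - j0.3514 Ω = 412.6∠-0.0° Ω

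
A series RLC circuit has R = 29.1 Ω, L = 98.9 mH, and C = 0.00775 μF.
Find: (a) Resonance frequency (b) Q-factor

Step 1 — Resonance condition Im(Z)=0 gives ω₀ = 1/√(LC).
Step 2 — ω₀ = 1/√(0.0989·7.75e-09) = 3.612e+04 rad/s.
Step 3 — f₀ = ω₀/(2π) = 5749 Hz.
Step 4 — Series Q: Q = ω₀L/R = 3.612e+04·0.0989/29.1 = 122.8.

(a) f₀ = 5749 Hz  (b) Q = 122.8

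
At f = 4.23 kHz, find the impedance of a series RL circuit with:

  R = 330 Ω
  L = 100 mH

Step 1 — Angular frequency: ω = 2π·f = 2π·4230 = 2.658e+04 rad/s.
Step 2 — Component impedances:
  R: Z = R = 330 Ω
  L: Z = jωL = j·2.658e+04·0.1 = 0 + j2658 Ω
Step 3 — Series combination: Z_total = R + L = 330 + j2658 Ω = 2678∠82.9° Ω.

Z = 330 + j2658 Ω = 2678∠82.9° Ω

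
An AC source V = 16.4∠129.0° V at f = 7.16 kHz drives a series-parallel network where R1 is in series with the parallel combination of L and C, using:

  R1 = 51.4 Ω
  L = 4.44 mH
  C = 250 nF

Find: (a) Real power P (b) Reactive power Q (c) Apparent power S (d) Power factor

Step 1 — Angular frequency: ω = 2π·f = 2π·7160 = 4.499e+04 rad/s.
Step 2 — Component impedances:
  R1: Z = R = 51.4 Ω
  L: Z = jωL = j·4.499e+04·0.00444 = 0 + j199.7 Ω
  C: Z = 1/(jωC) = -j/(ω·C) = 0 - j88.91 Ω
Step 3 — Parallel branch: L || C = 1/(1/L + 1/C) = 0 - j160.2 Ω.
Step 4 — Series with R1: Z_total = R1 + (L || C) = 51.4 - j160.2 Ω = 168.3∠-72.2° Ω.
Step 5 — Source phasor: V = 16.4∠129.0° V = -10.32 + j12.75 V.
Step 6 — Current: I = V / Z = -0.09085 - j0.03527 A = 0.09745∠-158.8° A.
Step 7 — Complex power: S = V·I* = 0.4882 - j1.522 VA.
Step 8 — Real power: P = Re(S) = 0.4882 W.
Step 9 — Reactive power: Q = Im(S) = -1.522 VAR.
Step 10 — Apparent power: |S| = 1.598 VA.
Step 11 — Power factor: PF = P/|S| = 0.3054 (leading).

(a) P = 0.4882 W  (b) Q = -1.522 VAR  (c) S = 1.598 VA  (d) PF = 0.3054 (leading)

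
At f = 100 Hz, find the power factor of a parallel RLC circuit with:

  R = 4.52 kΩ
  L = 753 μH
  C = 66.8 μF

Step 1 — Angular frequency: ω = 2π·f = 2π·100 = 628.3 rad/s.
Step 2 — Component impedances:
  R: Z = R = 4520 Ω
  L: Z = jωL = j·628.3·0.000753 = 0 + j0.4731 Ω
  C: Z = 1/(jωC) = -j/(ω·C) = 0 - j23.83 Ω
Step 3 — Parallel combination: 1/Z_total = 1/R + 1/L + 1/C; Z_total = 5.155e-05 + j0.4827 Ω = 0.4827∠90.0° Ω.
Step 4 — Power factor: PF = cos(φ) = Re(Z)/|Z| = 5.155e-05/0.4827 = 0.0001068.
Step 5 — Type: Im(Z) = 0.4827 ⇒ lagging (phase φ = 90.0°).

PF = 0.0001068 (lagging, φ = 90.0°)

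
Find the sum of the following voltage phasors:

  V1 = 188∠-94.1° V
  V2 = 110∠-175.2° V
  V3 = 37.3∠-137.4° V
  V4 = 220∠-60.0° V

Step 1 — Convert each phasor to rectangular form:
  V1 = 188·(cos(-94.1°) + j·sin(-94.1°)) = -13.44 - j187.5 V
  V2 = 110·(cos(-175.2°) + j·sin(-175.2°)) = -109.6 - j9.205 V
  V3 = 37.3·(cos(-137.4°) + j·sin(-137.4°)) = -27.46 - j25.25 V
  V4 = 220·(cos(-60.0°) + j·sin(-60.0°)) = 110 - j190.5 V
Step 2 — Sum components: V_total = -40.51 - j412.5 V.
Step 3 — Convert to polar: |V_total| = 414.5 V, ∠V_total = -95.6°.

V_total = 414.5∠-95.6° V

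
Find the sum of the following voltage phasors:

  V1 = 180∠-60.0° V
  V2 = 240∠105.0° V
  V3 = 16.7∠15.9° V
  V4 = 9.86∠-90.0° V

Step 1 — Convert each phasor to rectangular form:
  V1 = 180·(cos(-60.0°) + j·sin(-60.0°)) = 90 - j155.9 V
  V2 = 240·(cos(105.0°) + j·sin(105.0°)) = -62.12 + j231.8 V
  V3 = 16.7·(cos(15.9°) + j·sin(15.9°)) = 16.06 + j4.575 V
  V4 = 9.86·(cos(-90.0°) + j·sin(-90.0°)) = 0 - j9.86 V
Step 2 — Sum components: V_total = 43.94 + j70.65 V.
Step 3 — Convert to polar: |V_total| = 83.2 V, ∠V_total = 58.1°.

V_total = 83.2∠58.1° V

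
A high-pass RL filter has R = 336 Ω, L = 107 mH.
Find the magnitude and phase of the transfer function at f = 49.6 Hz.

Step 1 — Angular frequency: ω = 2π·49.6 = 311.6 rad/s.
Step 2 — Transfer function: H(jω) = jωL/(R + jωL).
Step 3 — Numerator jωL = j·33.35; denominator R + jωL = 336 + j33.35.
Step 4 — H = 0.009753 + j0.09828.
Step 5 — Magnitude: |H| = 0.09876 (-20.1 dB); phase: φ = 84.3°.

|H| = 0.09876 (-20.1 dB), φ = 84.3°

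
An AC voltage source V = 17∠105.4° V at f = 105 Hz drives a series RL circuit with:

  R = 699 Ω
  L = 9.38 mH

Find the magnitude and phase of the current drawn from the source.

Step 1 — Angular frequency: ω = 2π·f = 2π·105 = 659.7 rad/s.
Step 2 — Component impedances:
  R: Z = R = 699 Ω
  L: Z = jωL = j·659.7·0.00938 = 0 + j6.188 Ω
Step 3 — Series combination: Z_total = R + L = 699 + j6.188 Ω = 699∠0.5° Ω.
Step 4 — Source phasor: V = 17∠105.4° V = -4.514 + j16.39 V.
Step 5 — Ohm's law: I = V / Z_total = (-4.514 + j16.39) / (699 + j6.188) = -0.00625 + j0.0235 A.
Step 6 — Convert to polar: |I| = 0.02432 A, ∠I = 104.9°.

I = 0.02432∠104.9° A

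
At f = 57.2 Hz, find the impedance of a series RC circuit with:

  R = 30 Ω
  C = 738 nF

Step 1 — Angular frequency: ω = 2π·f = 2π·57.2 = 359.4 rad/s.
Step 2 — Component impedances:
  R: Z = R = 30 Ω
  C: Z = 1/(jωC) = -j/(ω·C) = 0 - j3770 Ω
Step 3 — Series combination: Z_total = R + C = 30 - j3770 Ω = 3770∠-89.5° Ω.

Z = 30 - j3770 Ω = 3770∠-89.5° Ω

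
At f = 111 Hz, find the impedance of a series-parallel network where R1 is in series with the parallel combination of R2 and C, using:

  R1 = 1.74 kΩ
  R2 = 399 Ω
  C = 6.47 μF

Step 1 — Angular frequency: ω = 2π·f = 2π·111 = 697.4 rad/s.
Step 2 — Component impedances:
  R1: Z = R = 1740 Ω
  R2: Z = R = 399 Ω
  C: Z = 1/(jωC) = -j/(ω·C) = 0 - j221.6 Ω
Step 3 — Parallel branch: R2 || C = 1/(1/R2 + 1/C) = 94.07 - j169.4 Ω.
Step 4 — Series with R1: Z_total = R1 + (R2 || C) = 1834 - j169.4 Ω = 1842∠-5.3° Ω.

Z = 1834 - j169.4 Ω = 1842∠-5.3° Ω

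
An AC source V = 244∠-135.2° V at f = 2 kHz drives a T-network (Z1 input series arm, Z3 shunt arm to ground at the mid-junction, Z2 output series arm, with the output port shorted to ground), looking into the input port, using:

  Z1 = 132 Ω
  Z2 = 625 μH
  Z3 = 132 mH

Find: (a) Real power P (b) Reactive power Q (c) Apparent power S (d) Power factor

Step 1 — Angular frequency: ω = 2π·f = 2π·2000 = 1.257e+04 rad/s.
Step 2 — Component impedances:
  Z1: Z = R = 132 Ω
  Z2: Z = jωL = j·1.257e+04·0.000625 = 0 + j7.854 Ω
  Z3: Z = jωL = j·1.257e+04·0.132 = 0 + j1659 Ω
Step 3 — With the output port shorted to ground, the output series arm Z2 runs from the junction to ground; the shunt arm Z3 also runs from the junction to ground. They appear in parallel: Z3 || Z2 = 0 + j7.817 Ω.
Step 4 — Series with input arm Z1: Z_in = Z1 + (Z3 || Z2) = 132 + j7.817 Ω = 132.2∠3.4° Ω.
Step 5 — Source phasor: V = 244∠-135.2° V = -173.1 - j171.9 V.
Step 6 — Current: I = V / Z = -1.384 - j1.221 A = 1.845∠-138.6° A.
Step 7 — Complex power: S = V·I* = 449.5 + j26.62 VA.
Step 8 — Real power: P = Re(S) = 449.5 W.
Step 9 — Reactive power: Q = Im(S) = 26.62 VAR.
Step 10 — Apparent power: |S| = 450.2 VA.
Step 11 — Power factor: PF = P/|S| = 0.9983 (lagging).

(a) P = 449.5 W  (b) Q = 26.62 VAR  (c) S = 450.2 VA  (d) PF = 0.9983 (lagging)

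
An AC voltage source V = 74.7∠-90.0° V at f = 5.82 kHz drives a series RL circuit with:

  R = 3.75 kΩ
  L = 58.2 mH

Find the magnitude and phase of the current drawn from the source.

Step 1 — Angular frequency: ω = 2π·f = 2π·5820 = 3.657e+04 rad/s.
Step 2 — Component impedances:
  R: Z = R = 3750 Ω
  L: Z = jωL = j·3.657e+04·0.0582 = 0 + j2128 Ω
Step 3 — Series combination: Z_total = R + L = 3750 + j2128 Ω = 4312∠29.6° Ω.
Step 4 — Source phasor: V = 74.7∠-90.0° V = 0 - j74.7 V.
Step 5 — Ohm's law: I = V / Z_total = (0 - j74.7) / (3750 + j2128) = -0.008551 - j0.01507 A.
Step 6 — Convert to polar: |I| = 0.01732 A, ∠I = -119.6°.

I = 0.01732∠-119.6° A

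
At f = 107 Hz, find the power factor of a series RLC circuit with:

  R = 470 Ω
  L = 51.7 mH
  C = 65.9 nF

Step 1 — Angular frequency: ω = 2π·f = 2π·107 = 672.3 rad/s.
Step 2 — Component impedances:
  R: Z = R = 470 Ω
  L: Z = jωL = j·672.3·0.0517 = 0 + j34.76 Ω
  C: Z = 1/(jωC) = -j/(ω·C) = 0 - j2.257e+04 Ω
Step 3 — Series combination: Z_total = R + L + C = 470 - j2.254e+04 Ω = 2.254e+04∠-88.8° Ω.
Step 4 — Power factor: PF = cos(φ) = Re(Z)/|Z| = 470/2.254e+04 = 0.02085.
Step 5 — Type: Im(Z) = -2.254e+04 ⇒ leading (phase φ = -88.8°).

PF = 0.02085 (leading, φ = -88.8°)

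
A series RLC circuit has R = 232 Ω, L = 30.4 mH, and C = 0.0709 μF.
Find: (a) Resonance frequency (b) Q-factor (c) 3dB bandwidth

Step 1 — Resonance condition Im(Z)=0 gives ω₀ = 1/√(LC).
Step 2 — ω₀ = 1/√(0.0304·7.09e-08) = 2.154e+04 rad/s.
Step 3 — f₀ = ω₀/(2π) = 3428 Hz.
Step 4 — Series Q: Q = ω₀L/R = 2.154e+04·0.0304/232 = 2.822.
Step 5 — 3dB bandwidth: Δω = ω₀/Q = 7632 rad/s; BW = Δω/(2π) = 1215 Hz.

(a) f₀ = 3428 Hz  (b) Q = 2.822  (c) BW = 1215 Hz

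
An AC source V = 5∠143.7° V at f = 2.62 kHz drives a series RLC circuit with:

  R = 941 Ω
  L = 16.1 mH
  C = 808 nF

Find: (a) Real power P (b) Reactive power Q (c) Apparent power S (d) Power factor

Step 1 — Angular frequency: ω = 2π·f = 2π·2620 = 1.646e+04 rad/s.
Step 2 — Component impedances:
  R: Z = R = 941 Ω
  L: Z = jωL = j·1.646e+04·0.0161 = 0 + j265 Ω
  C: Z = 1/(jωC) = -j/(ω·C) = 0 - j75.18 Ω
Step 3 — Series combination: Z_total = R + L + C = 941 + j189.9 Ω = 960∠11.4° Ω.
Step 4 — Source phasor: V = 5∠143.7° V = -4.03 + j2.96 V.
Step 5 — Current: I = V / Z = -0.003505 + j0.003853 A = 0.005209∠132.3° A.
Step 6 — Complex power: S = V·I* = 0.02553 + j0.005151 VA.
Step 7 — Real power: P = Re(S) = 0.02553 W.
Step 8 — Reactive power: Q = Im(S) = 0.005151 VAR.
Step 9 — Apparent power: |S| = 0.02604 VA.
Step 10 — Power factor: PF = P/|S| = 0.9802 (lagging).

(a) P = 0.02553 W  (b) Q = 0.005151 VAR  (c) S = 0.02604 VA  (d) PF = 0.9802 (lagging)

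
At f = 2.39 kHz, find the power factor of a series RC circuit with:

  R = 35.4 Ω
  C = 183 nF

Step 1 — Angular frequency: ω = 2π·f = 2π·2390 = 1.502e+04 rad/s.
Step 2 — Component impedances:
  R: Z = R = 35.4 Ω
  C: Z = 1/(jωC) = -j/(ω·C) = 0 - j363.9 Ω
Step 3 — Series combination: Z_total = R + C = 35.4 - j363.9 Ω = 365.6∠-84.4° Ω.
Step 4 — Power factor: PF = cos(φ) = Re(Z)/|Z| = 35.4/365.61 = 0.09682.
Step 5 — Type: Im(Z) = -363.9 ⇒ leading (phase φ = -84.4°).

PF = 0.09682 (leading, φ = -84.4°)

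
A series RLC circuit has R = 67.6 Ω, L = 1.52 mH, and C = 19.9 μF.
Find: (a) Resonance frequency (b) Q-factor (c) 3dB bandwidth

Step 1 — Resonance: ω₀ = 1/√(LC) = 1/√(0.00152·1.99e-05) = 5750 rad/s.
Step 2 — f₀ = ω₀/(2π) = 915.1 Hz.
Step 3 — Series Q: Q = ω₀L/R = 5750·0.00152/67.6 = 0.1293.
Step 4 — Bandwidth: Δω = ω₀/Q = 4.447e+04 rad/s; BW = Δω/(2π) = 7078 Hz.

(a) f₀ = 915.1 Hz  (b) Q = 0.1293  (c) BW = 7078 Hz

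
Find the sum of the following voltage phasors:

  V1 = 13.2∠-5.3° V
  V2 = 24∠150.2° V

Step 1 — Convert each phasor to rectangular form:
  V1 = 13.2·(cos(-5.3°) + j·sin(-5.3°)) = 13.14 - j1.219 V
  V2 = 24·(cos(150.2°) + j·sin(150.2°)) = -20.83 + j11.93 V
Step 2 — Sum components: V_total = -7.683 + j10.71 V.
Step 3 — Convert to polar: |V_total| = 13.18 V, ∠V_total = 125.7°.

V_total = 13.18∠125.7° V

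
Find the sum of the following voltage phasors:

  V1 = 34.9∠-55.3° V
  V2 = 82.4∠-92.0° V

Step 1 — Convert each phasor to rectangular form:
  V1 = 34.9·(cos(-55.3°) + j·sin(-55.3°)) = 19.87 - j28.69 V
  V2 = 82.4·(cos(-92.0°) + j·sin(-92.0°)) = -2.876 - j82.35 V
Step 2 — Sum components: V_total = 16.99 - j111 V.
Step 3 — Convert to polar: |V_total| = 112.3 V, ∠V_total = -81.3°.

V_total = 112.3∠-81.3° V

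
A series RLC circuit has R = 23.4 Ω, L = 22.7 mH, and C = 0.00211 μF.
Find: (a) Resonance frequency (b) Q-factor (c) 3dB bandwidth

Step 1 — Resonance condition Im(Z)=0 gives ω₀ = 1/√(LC).
Step 2 — ω₀ = 1/√(0.0227·2.11e-09) = 1.445e+05 rad/s.
Step 3 — f₀ = ω₀/(2π) = 2.3e+04 Hz.
Step 4 — Series Q: Q = ω₀L/R = 1.445e+05·0.0227/23.4 = 140.2.
Step 5 — 3dB bandwidth: Δω = ω₀/Q = 1031 rad/s; BW = Δω/(2π) = 164.1 Hz.

(a) f₀ = 2.3e+04 Hz  (b) Q = 140.2  (c) BW = 164.1 Hz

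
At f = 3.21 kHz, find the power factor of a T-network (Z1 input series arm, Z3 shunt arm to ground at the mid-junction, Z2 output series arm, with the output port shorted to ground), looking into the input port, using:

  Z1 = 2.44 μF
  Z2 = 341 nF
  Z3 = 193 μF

Step 1 — Angular frequency: ω = 2π·f = 2π·3210 = 2.017e+04 rad/s.
Step 2 — Component impedances:
  Z1: Z = 1/(jωC) = -j/(ω·C) = 0 - j20.32 Ω
  Z2: Z = 1/(jωC) = -j/(ω·C) = 0 - j145.4 Ω
  Z3: Z = 1/(jωC) = -j/(ω·C) = 0 - j0.2569 Ω
Step 3 — With the output port shorted to ground, the output series arm Z2 runs from the junction to ground; the shunt arm Z3 also runs from the junction to ground. They appear in parallel: Z3 || Z2 = 0 - j0.2564 Ω.
Step 4 — Series with input arm Z1: Z_in = Z1 + (Z3 || Z2) = 0 - j20.58 Ω = 20.58∠-90.0° Ω.
Step 5 — Power factor: PF = cos(φ) = Re(Z)/|Z| = 0/20.58 = 0.
Step 6 — Type: Im(Z) = -20.58 ⇒ leading (phase φ = -90.0°).

PF = 0 (leading, φ = -90.0°)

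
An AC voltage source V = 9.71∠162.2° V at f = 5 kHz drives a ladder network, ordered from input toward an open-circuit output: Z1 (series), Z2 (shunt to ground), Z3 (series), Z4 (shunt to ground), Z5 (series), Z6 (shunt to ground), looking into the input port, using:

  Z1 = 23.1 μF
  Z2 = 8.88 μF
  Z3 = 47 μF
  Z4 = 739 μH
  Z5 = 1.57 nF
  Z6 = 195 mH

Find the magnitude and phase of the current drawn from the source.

Step 1 — Angular frequency: ω = 2π·f = 2π·5000 = 3.142e+04 rad/s.
Step 2 — Component impedances:
  Z1: Z = 1/(jωC) = -j/(ω·C) = 0 - j1.378 Ω
  Z2: Z = 1/(jωC) = -j/(ω·C) = 0 - j3.585 Ω
  Z3: Z = 1/(jωC) = -j/(ω·C) = 0 - j0.6773 Ω
  Z4: Z = jωL = j·3.142e+04·0.000739 = 0 + j23.22 Ω
  Z5: Z = 1/(jωC) = -j/(ω·C) = 0 - j2.027e+04 Ω
  Z6: Z = jωL = j·3.142e+04·0.195 = 0 + j6126 Ω
Step 3 — Ladder network (open output): work backward from the far end, alternating series and parallel combinations. Z_in = 0 - j5.639 Ω = 5.639∠-90.0° Ω.
Step 4 — Source phasor: V = 9.71∠162.2° V = -9.245 + j2.968 V.
Step 5 — Ohm's law: I = V / Z_total = (-9.245 + j2.968) / (0 - j5.639) = -0.5264 - j1.639 A.
Step 6 — Convert to polar: |I| = 1.722 A, ∠I = -107.8°.

I = 1.722∠-107.8° A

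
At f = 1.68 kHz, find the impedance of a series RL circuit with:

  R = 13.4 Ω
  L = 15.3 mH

Step 1 — Angular frequency: ω = 2π·f = 2π·1680 = 1.056e+04 rad/s.
Step 2 — Component impedances:
  R: Z = R = 13.4 Ω
  L: Z = jωL = j·1.056e+04·0.0153 = 0 + j161.5 Ω
Step 3 — Series combination: Z_total = R + L = 13.4 + j161.5 Ω = 162.1∠85.3° Ω.

Z = 13.4 + j161.5 Ω = 162.1∠85.3° Ω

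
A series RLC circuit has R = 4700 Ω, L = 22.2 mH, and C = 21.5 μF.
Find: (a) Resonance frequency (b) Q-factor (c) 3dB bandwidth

Step 1 — Resonance: ω₀ = 1/√(LC) = 1/√(0.0222·2.15e-05) = 1447 rad/s.
Step 2 — f₀ = ω₀/(2π) = 230.4 Hz.
Step 3 — Series Q: Q = ω₀L/R = 1447·0.0222/4700 = 0.006837.
Step 4 — Bandwidth: Δω = ω₀/Q = 2.117e+05 rad/s; BW = Δω/(2π) = 3.369e+04 Hz.

(a) f₀ = 230.4 Hz  (b) Q = 0.006837  (c) BW = 3.369e+04 Hz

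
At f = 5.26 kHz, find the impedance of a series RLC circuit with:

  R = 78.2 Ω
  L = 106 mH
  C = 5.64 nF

Step 1 — Angular frequency: ω = 2π·f = 2π·5260 = 3.305e+04 rad/s.
Step 2 — Component impedances:
  R: Z = R = 78.2 Ω
  L: Z = jωL = j·3.305e+04·0.106 = 0 + j3503 Ω
  C: Z = 1/(jωC) = -j/(ω·C) = 0 - j5365 Ω
Step 3 — Series combination: Z_total = R + L + C = 78.2 - j1862 Ω = 1863∠-87.6° Ω.

Z = 78.2 - j1862 Ω = 1863∠-87.6° Ω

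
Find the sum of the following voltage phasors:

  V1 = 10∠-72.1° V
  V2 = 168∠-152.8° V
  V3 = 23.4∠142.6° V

Step 1 — Convert each phasor to rectangular form:
  V1 = 10·(cos(-72.1°) + j·sin(-72.1°)) = 3.074 - j9.516 V
  V2 = 168·(cos(-152.8°) + j·sin(-152.8°)) = -149.4 - j76.79 V
  V3 = 23.4·(cos(142.6°) + j·sin(142.6°)) = -18.59 + j14.21 V
Step 2 — Sum components: V_total = -164.9 - j72.1 V.
Step 3 — Convert to polar: |V_total| = 180 V, ∠V_total = -156.4°.

V_total = 180∠-156.4° V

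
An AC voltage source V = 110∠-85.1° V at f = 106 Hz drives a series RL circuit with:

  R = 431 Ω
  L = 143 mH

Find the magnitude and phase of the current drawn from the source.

Step 1 — Angular frequency: ω = 2π·f = 2π·106 = 666 rad/s.
Step 2 — Component impedances:
  R: Z = R = 431 Ω
  L: Z = jωL = j·666·0.143 = 0 + j95.24 Ω
Step 3 — Series combination: Z_total = R + L = 431 + j95.24 Ω = 441.4∠12.5° Ω.
Step 4 — Source phasor: V = 110∠-85.1° V = 9.396 - j109.6 V.
Step 5 — Ohm's law: I = V / Z_total = (9.396 - j109.6) / (431 + j95.24) = -0.03279 - j0.247 A.
Step 6 — Convert to polar: |I| = 0.2492 A, ∠I = -97.6°.

I = 0.2492∠-97.6° A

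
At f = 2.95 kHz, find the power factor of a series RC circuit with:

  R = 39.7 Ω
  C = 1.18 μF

Step 1 — Angular frequency: ω = 2π·f = 2π·2950 = 1.854e+04 rad/s.
Step 2 — Component impedances:
  R: Z = R = 39.7 Ω
  C: Z = 1/(jωC) = -j/(ω·C) = 0 - j45.72 Ω
Step 3 — Series combination: Z_total = R + C = 39.7 - j45.72 Ω = 60.55∠-49.0° Ω.
Step 4 — Power factor: PF = cos(φ) = Re(Z)/|Z| = 39.7/60.552 = 0.6556.
Step 5 — Type: Im(Z) = -45.72 ⇒ leading (phase φ = -49.0°).

PF = 0.6556 (leading, φ = -49.0°)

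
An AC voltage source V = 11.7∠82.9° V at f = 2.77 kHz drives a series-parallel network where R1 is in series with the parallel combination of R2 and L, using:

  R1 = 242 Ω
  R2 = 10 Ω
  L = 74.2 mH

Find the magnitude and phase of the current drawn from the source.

Step 1 — Angular frequency: ω = 2π·f = 2π·2770 = 1.74e+04 rad/s.
Step 2 — Component impedances:
  R1: Z = R = 242 Ω
  R2: Z = R = 10 Ω
  L: Z = jωL = j·1.74e+04·0.0742 = 0 + j1291 Ω
Step 3 — Parallel branch: R2 || L = 1/(1/R2 + 1/L) = 9.999 + j0.07743 Ω.
Step 4 — Series with R1: Z_total = R1 + (R2 || L) = 252 + j0.07743 Ω = 252∠0.0° Ω.
Step 5 — Source phasor: V = 11.7∠82.9° V = 1.446 + j11.61 V.
Step 6 — Ohm's law: I = V / Z_total = (1.446 + j11.61) / (252 + j0.07743) = 0.005753 + j0.04607 A.
Step 7 — Convert to polar: |I| = 0.04643 A, ∠I = 82.9°.

I = 0.04643∠82.9° A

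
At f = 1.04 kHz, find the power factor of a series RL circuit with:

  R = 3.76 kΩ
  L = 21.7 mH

Step 1 — Angular frequency: ω = 2π·f = 2π·1040 = 6535 rad/s.
Step 2 — Component impedances:
  R: Z = R = 3760 Ω
  L: Z = jωL = j·6535·0.0217 = 0 + j141.8 Ω
Step 3 — Series combination: Z_total = R + L = 3760 + j141.8 Ω = 3763∠2.2° Ω.
Step 4 — Power factor: PF = cos(φ) = Re(Z)/|Z| = 3760/3762.7 = 0.9993.
Step 5 — Type: Im(Z) = 141.8 ⇒ lagging (phase φ = 2.2°).

PF = 0.9993 (lagging, φ = 2.2°)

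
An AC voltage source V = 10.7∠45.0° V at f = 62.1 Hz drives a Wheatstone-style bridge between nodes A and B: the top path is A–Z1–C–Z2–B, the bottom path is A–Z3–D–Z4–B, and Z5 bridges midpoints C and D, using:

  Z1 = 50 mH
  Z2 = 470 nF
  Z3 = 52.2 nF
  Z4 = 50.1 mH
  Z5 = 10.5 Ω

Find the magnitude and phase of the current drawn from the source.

Step 1 — Angular frequency: ω = 2π·f = 2π·62.1 = 390.2 rad/s.
Step 2 — Component impedances:
  Z1: Z = jωL = j·390.2·0.05 = 0 + j19.51 Ω
  Z2: Z = 1/(jωC) = -j/(ω·C) = 0 - j5453 Ω
  Z3: Z = 1/(jωC) = -j/(ω·C) = 0 - j4.91e+04 Ω
  Z4: Z = jωL = j·390.2·0.0501 = 0 + j19.55 Ω
  Z5: Z = R = 10.5 Ω
Step 3 — Bridge requires nodal analysis (the Z5 bridge couples midpoints C and D, so the two paths cannot be reduced to a simple series/parallel combination). Setting node B to ground and injecting 1 A at node A, the 3-node admittance system at A, C, D solves to V_A = Z_AB = 10.58 + j39.11 Ω = 40.52∠74.9° Ω.
Step 4 — Source phasor: V = 10.7∠45.0° V = 7.566 + j7.566 V.
Step 5 — Ohm's law: I = V / Z_total = (7.566 + j7.566) / (10.58 + j39.11) = 0.229 - j0.1315 A.
Step 6 — Convert to polar: |I| = 0.2641 A, ∠I = -29.9°.

I = 0.2641∠-29.9° A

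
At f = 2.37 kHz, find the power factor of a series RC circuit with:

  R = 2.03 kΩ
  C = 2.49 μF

Step 1 — Angular frequency: ω = 2π·f = 2π·2370 = 1.489e+04 rad/s.
Step 2 — Component impedances:
  R: Z = R = 2030 Ω
  C: Z = 1/(jωC) = -j/(ω·C) = 0 - j26.97 Ω
Step 3 — Series combination: Z_total = R + C = 2030 - j26.97 Ω = 2030∠-0.8° Ω.
Step 4 — Power factor: PF = cos(φ) = Re(Z)/|Z| = 2030/2030.2 = 0.9999.
Step 5 — Type: Im(Z) = -26.97 ⇒ leading (phase φ = -0.8°).

PF = 0.9999 (leading, φ = -0.8°)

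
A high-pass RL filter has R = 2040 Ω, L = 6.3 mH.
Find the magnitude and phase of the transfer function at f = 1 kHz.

Step 1 — Angular frequency: ω = 2π·1000 = 6283 rad/s.
Step 2 — Transfer function: H(jω) = jωL/(R + jωL).
Step 3 — Numerator jωL = j·39.58; denominator R + jωL = 2040 + j39.58.
Step 4 — H = 0.0003764 + j0.0194.
Step 5 — Magnitude: |H| = 0.0194 (-34.2 dB); phase: φ = 88.9°.

|H| = 0.0194 (-34.2 dB), φ = 88.9°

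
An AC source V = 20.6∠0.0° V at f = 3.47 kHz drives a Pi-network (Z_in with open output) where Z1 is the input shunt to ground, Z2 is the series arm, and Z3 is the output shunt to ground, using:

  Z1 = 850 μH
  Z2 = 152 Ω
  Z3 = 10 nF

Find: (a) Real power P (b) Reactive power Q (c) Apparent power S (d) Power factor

Step 1 — Angular frequency: ω = 2π·f = 2π·3470 = 2.18e+04 rad/s.
Step 2 — Component impedances:
  Z1: Z = jωL = j·2.18e+04·0.00085 = 0 + j18.53 Ω
  Z2: Z = R = 152 Ω
  Z3: Z = 1/(jωC) = -j/(ω·C) = 0 - j4587 Ω
Step 3 — With open output, the series arm Z2 and the output shunt Z3 appear in series to ground: Z2 + Z3 = 152 - j4587 Ω.
Step 4 — Parallel with input shunt Z1: Z_in = Z1 || (Z2 + Z3) = 0.002499 + j18.61 Ω = 18.61∠90.0° Ω.
Step 5 — Source phasor: V = 20.6∠0.0° V = 20.6 V.
Step 6 — Current: I = V / Z = 0.0001487 - j1.107 A = 1.107∠-90.0° A.
Step 7 — Complex power: S = V·I* = 0.003063 + j22.81 VA.
Step 8 — Real power: P = Re(S) = 0.003063 W.
Step 9 — Reactive power: Q = Im(S) = 22.81 VAR.
Step 10 — Apparent power: |S| = 22.81 VA.
Step 11 — Power factor: PF = P/|S| = 0.0001343 (lagging).

(a) P = 0.003063 W  (b) Q = 22.81 VAR  (c) S = 22.81 VA  (d) PF = 0.0001343 (lagging)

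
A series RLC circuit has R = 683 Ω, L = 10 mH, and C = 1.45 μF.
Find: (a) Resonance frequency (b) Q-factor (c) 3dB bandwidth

Step 1 — Resonance condition Im(Z)=0 gives ω₀ = 1/√(LC).
Step 2 — ω₀ = 1/√(0.01·1.45e-06) = 8305 rad/s.
Step 3 — f₀ = ω₀/(2π) = 1322 Hz.
Step 4 — Series Q: Q = ω₀L/R = 8305·0.01/683 = 0.1216.
Step 5 — 3dB bandwidth: Δω = ω₀/Q = 6.83e+04 rad/s; BW = Δω/(2π) = 1.087e+04 Hz.

(a) f₀ = 1322 Hz  (b) Q = 0.1216  (c) BW = 1.087e+04 Hz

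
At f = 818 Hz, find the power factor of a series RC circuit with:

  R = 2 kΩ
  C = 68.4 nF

Step 1 — Angular frequency: ω = 2π·f = 2π·818 = 5140 rad/s.
Step 2 — Component impedances:
  R: Z = R = 2000 Ω
  C: Z = 1/(jωC) = -j/(ω·C) = 0 - j2845 Ω
Step 3 — Series combination: Z_total = R + C = 2000 - j2845 Ω = 3477∠-54.9° Ω.
Step 4 — Power factor: PF = cos(φ) = Re(Z)/|Z| = 2000/3477 = 0.5752.
Step 5 — Type: Im(Z) = -2845 ⇒ leading (phase φ = -54.9°).

PF = 0.5752 (leading, φ = -54.9°)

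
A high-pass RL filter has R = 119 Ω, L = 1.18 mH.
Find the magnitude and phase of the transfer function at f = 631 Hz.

Step 1 — Angular frequency: ω = 2π·631 = 3965 rad/s.
Step 2 — Transfer function: H(jω) = jωL/(R + jωL).
Step 3 — Numerator jωL = j·4.678; denominator R + jωL = 119 + j4.678.
Step 4 — H = 0.001543 + j0.03925.
Step 5 — Magnitude: |H| = 0.03928 (-28.1 dB); phase: φ = 87.7°.

|H| = 0.03928 (-28.1 dB), φ = 87.7°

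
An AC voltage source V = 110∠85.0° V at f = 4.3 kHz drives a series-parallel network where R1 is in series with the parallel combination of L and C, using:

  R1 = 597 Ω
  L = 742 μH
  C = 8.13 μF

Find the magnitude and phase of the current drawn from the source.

Step 1 — Angular frequency: ω = 2π·f = 2π·4300 = 2.702e+04 rad/s.
Step 2 — Component impedances:
  R1: Z = R = 597 Ω
  L: Z = jωL = j·2.702e+04·0.000742 = 0 + j20.05 Ω
  C: Z = 1/(jωC) = -j/(ω·C) = 0 - j4.553 Ω
Step 3 — Parallel branch: L || C = 1/(1/L + 1/C) = 0 - j5.89 Ω.
Step 4 — Series with R1: Z_total = R1 + (L || C) = 597 - j5.89 Ω = 597∠-0.6° Ω.
Step 5 — Source phasor: V = 110∠85.0° V = 9.587 + j109.6 V.
Step 6 — Ohm's law: I = V / Z_total = (9.587 + j109.6) / (597 - j5.89) = 0.01425 + j0.1837 A.
Step 7 — Convert to polar: |I| = 0.1842 A, ∠I = 85.6°.

I = 0.1842∠85.6° A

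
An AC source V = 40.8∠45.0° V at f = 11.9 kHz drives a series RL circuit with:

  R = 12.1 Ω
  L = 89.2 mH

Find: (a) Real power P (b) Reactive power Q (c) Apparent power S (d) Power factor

Step 1 — Angular frequency: ω = 2π·f = 2π·1.19e+04 = 7.477e+04 rad/s.
Step 2 — Component impedances:
  R: Z = R = 12.1 Ω
  L: Z = jωL = j·7.477e+04·0.0892 = 0 + j6669 Ω
Step 3 — Series combination: Z_total = R + L = 12.1 + j6669 Ω = 6669∠89.9° Ω.
Step 4 — Source phasor: V = 40.8∠45.0° V = 28.85 + j28.85 V.
Step 5 — Current: I = V / Z = 0.004334 - j0.004318 A = 0.006117∠-44.9° A.
Step 6 — Complex power: S = V·I* = 0.0004528 + j0.2496 VA.
Step 7 — Real power: P = Re(S) = 0.0004528 W.
Step 8 — Reactive power: Q = Im(S) = 0.2496 VAR.
Step 9 — Apparent power: |S| = 0.2496 VA.
Step 10 — Power factor: PF = P/|S| = 0.001814 (lagging).

(a) P = 0.0004528 W  (b) Q = 0.2496 VAR  (c) S = 0.2496 VA  (d) PF = 0.001814 (lagging)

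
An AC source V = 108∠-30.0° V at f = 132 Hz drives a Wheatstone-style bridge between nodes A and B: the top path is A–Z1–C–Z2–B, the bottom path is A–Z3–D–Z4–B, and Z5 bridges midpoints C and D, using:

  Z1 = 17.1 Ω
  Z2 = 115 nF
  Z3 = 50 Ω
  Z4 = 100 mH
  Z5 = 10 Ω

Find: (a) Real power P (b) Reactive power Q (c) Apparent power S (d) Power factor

Step 1 — Angular frequency: ω = 2π·f = 2π·132 = 829.4 rad/s.
Step 2 — Component impedances:
  Z1: Z = R = 17.1 Ω
  Z2: Z = 1/(jωC) = -j/(ω·C) = 0 - j1.048e+04 Ω
  Z3: Z = R = 50 Ω
  Z4: Z = jωL = j·829.4·0.1 = 0 + j82.94 Ω
  Z5: Z = R = 10 Ω
Step 3 — Bridge requires nodal analysis (the Z5 bridge couples midpoints C and D, so the two paths cannot be reduced to a simple series/parallel combination). Setting node B to ground and injecting 1 A at node A, the 3-node admittance system at A, C, D solves to V_A = Z_AB = 17.68 + j83.6 Ω = 85.44∠78.1° Ω.
Step 4 — Source phasor: V = 108∠-30.0° V = 93.53 - j54 V.
Step 5 — Current: I = V / Z = -0.3918 - j1.202 A = 1.264∠-108.1° A.
Step 6 — Complex power: S = V·I* = 28.24 + j133.6 VA.
Step 7 — Real power: P = Re(S) = 28.24 W.
Step 8 — Reactive power: Q = Im(S) = 133.6 VAR.
Step 9 — Apparent power: |S| = 136.5 VA.
Step 10 — Power factor: PF = P/|S| = 0.2069 (lagging).

(a) P = 28.24 W  (b) Q = 133.6 VAR  (c) S = 136.5 VA  (d) PF = 0.2069 (lagging)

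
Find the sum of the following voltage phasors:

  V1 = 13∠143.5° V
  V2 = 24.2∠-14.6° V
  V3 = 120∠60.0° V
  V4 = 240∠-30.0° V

Step 1 — Convert each phasor to rectangular form:
  V1 = 13·(cos(143.5°) + j·sin(143.5°)) = -10.45 + j7.733 V
  V2 = 24.2·(cos(-14.6°) + j·sin(-14.6°)) = 23.42 - j6.1 V
  V3 = 120·(cos(60.0°) + j·sin(60.0°)) = 60 + j103.9 V
  V4 = 240·(cos(-30.0°) + j·sin(-30.0°)) = 207.8 - j120 V
Step 2 — Sum components: V_total = 280.8 - j14.44 V.
Step 3 — Convert to polar: |V_total| = 281.2 V, ∠V_total = -2.9°.

V_total = 281.2∠-2.9° V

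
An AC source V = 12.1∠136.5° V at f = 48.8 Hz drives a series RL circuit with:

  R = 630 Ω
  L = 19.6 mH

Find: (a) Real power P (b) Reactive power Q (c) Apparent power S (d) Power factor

Step 1 — Angular frequency: ω = 2π·f = 2π·48.8 = 306.6 rad/s.
Step 2 — Component impedances:
  R: Z = R = 630 Ω
  L: Z = jωL = j·306.6·0.0196 = 0 + j6.01 Ω
Step 3 — Series combination: Z_total = R + L = 630 + j6.01 Ω = 630∠0.5° Ω.
Step 4 — Source phasor: V = 12.1∠136.5° V = -8.777 + j8.329 V.
Step 5 — Current: I = V / Z = -0.0138 + j0.01335 A = 0.01921∠136.0° A.
Step 6 — Complex power: S = V·I* = 0.2324 + j0.002217 VA.
Step 7 — Real power: P = Re(S) = 0.2324 W.
Step 8 — Reactive power: Q = Im(S) = 0.002217 VAR.
Step 9 — Apparent power: |S| = 0.2324 VA.
Step 10 — Power factor: PF = P/|S| = 1 (lagging).

(a) P = 0.2324 W  (b) Q = 0.002217 VAR  (c) S = 0.2324 VA  (d) PF = 1 (lagging)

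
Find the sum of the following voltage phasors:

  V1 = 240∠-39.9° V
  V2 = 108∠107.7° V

Step 1 — Convert each phasor to rectangular form:
  V1 = 240·(cos(-39.9°) + j·sin(-39.9°)) = 184.1 - j153.9 V
  V2 = 108·(cos(107.7°) + j·sin(107.7°)) = -32.84 + j102.9 V
Step 2 — Sum components: V_total = 151.3 - j51.06 V.
Step 3 — Convert to polar: |V_total| = 159.7 V, ∠V_total = -18.7°.

V_total = 159.7∠-18.7° V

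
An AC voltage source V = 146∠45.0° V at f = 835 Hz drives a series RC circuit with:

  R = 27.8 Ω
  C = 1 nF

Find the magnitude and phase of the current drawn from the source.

Step 1 — Angular frequency: ω = 2π·f = 2π·835 = 5246 rad/s.
Step 2 — Component impedances:
  R: Z = R = 27.8 Ω
  C: Z = 1/(jωC) = -j/(ω·C) = 0 - j1.906e+05 Ω
Step 3 — Series combination: Z_total = R + C = 27.8 - j1.906e+05 Ω = 1.906e+05∠-90.0° Ω.
Step 4 — Source phasor: V = 146∠45.0° V = 103.2 + j103.2 V.
Step 5 — Ohm's law: I = V / Z_total = (103.2 + j103.2) / (27.8 - j1.906e+05) = -0.0005416 + j0.0005417 A.
Step 6 — Convert to polar: |I| = 0.000766 A, ∠I = 135.0°.

I = 0.000766∠135.0° A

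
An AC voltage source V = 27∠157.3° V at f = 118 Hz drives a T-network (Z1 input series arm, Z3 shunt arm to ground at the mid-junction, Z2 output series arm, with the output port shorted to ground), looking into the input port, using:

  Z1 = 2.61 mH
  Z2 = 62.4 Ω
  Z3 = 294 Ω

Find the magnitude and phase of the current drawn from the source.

Step 1 — Angular frequency: ω = 2π·f = 2π·118 = 741.4 rad/s.
Step 2 — Component impedances:
  Z1: Z = jωL = j·741.4·0.00261 = 0 + j1.935 Ω
  Z2: Z = R = 62.4 Ω
  Z3: Z = R = 294 Ω
Step 3 — With the output port shorted to ground, the output series arm Z2 runs from the junction to ground; the shunt arm Z3 also runs from the junction to ground. They appear in parallel: Z3 || Z2 = 51.47 Ω.
Step 4 — Series with input arm Z1: Z_in = Z1 + (Z3 || Z2) = 51.47 + j1.935 Ω = 51.51∠2.2° Ω.
Step 5 — Source phasor: V = 27∠157.3° V = -24.91 + j10.42 V.
Step 6 — Ohm's law: I = V / Z_total = (-24.91 + j10.42) / (51.47 + j1.935) = -0.4756 + j0.2203 A.
Step 7 — Convert to polar: |I| = 0.5242 A, ∠I = 155.1°.

I = 0.5242∠155.1° A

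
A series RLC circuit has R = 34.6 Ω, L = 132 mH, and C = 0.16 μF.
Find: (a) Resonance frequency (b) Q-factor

Step 1 — Resonance condition Im(Z)=0 gives ω₀ = 1/√(LC).
Step 2 — ω₀ = 1/√(0.132·1.6e-07) = 6881 rad/s.
Step 3 — f₀ = ω₀/(2π) = 1095 Hz.
Step 4 — Series Q: Q = ω₀L/R = 6881·0.132/34.6 = 26.25.

(a) f₀ = 1095 Hz  (b) Q = 26.25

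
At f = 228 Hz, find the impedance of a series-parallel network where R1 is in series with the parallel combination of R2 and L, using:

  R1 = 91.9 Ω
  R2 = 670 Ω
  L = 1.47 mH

Step 1 — Angular frequency: ω = 2π·f = 2π·228 = 1433 rad/s.
Step 2 — Component impedances:
  R1: Z = R = 91.9 Ω
  R2: Z = R = 670 Ω
  L: Z = jωL = j·1433·0.00147 = 0 + j2.106 Ω
Step 3 — Parallel branch: R2 || L = 1/(1/R2 + 1/L) = 0.006619 + j2.106 Ω.
Step 4 — Series with R1: Z_total = R1 + (R2 || L) = 91.91 + j2.106 Ω = 91.93∠1.3° Ω.

Z = 91.91 + j2.106 Ω = 91.93∠1.3° Ω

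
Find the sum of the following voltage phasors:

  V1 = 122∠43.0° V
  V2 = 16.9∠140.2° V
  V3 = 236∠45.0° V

Step 1 — Convert each phasor to rectangular form:
  V1 = 122·(cos(43.0°) + j·sin(43.0°)) = 89.23 + j83.2 V
  V2 = 16.9·(cos(140.2°) + j·sin(140.2°)) = -12.98 + j10.82 V
  V3 = 236·(cos(45.0°) + j·sin(45.0°)) = 166.9 + j166.9 V
Step 2 — Sum components: V_total = 243.1 + j260.9 V.
Step 3 — Convert to polar: |V_total| = 356.6 V, ∠V_total = 47.0°.

V_total = 356.6∠47.0° V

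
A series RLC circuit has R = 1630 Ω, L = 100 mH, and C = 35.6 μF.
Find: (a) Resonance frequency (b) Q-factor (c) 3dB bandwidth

Step 1 — Resonance condition Im(Z)=0 gives ω₀ = 1/√(LC).
Step 2 — ω₀ = 1/√(0.1·3.56e-05) = 530 rad/s.
Step 3 — f₀ = ω₀/(2π) = 84.35 Hz.
Step 4 — Series Q: Q = ω₀L/R = 530·0.1/1630 = 0.03252.
Step 5 — 3dB bandwidth: Δω = ω₀/Q = 1.63e+04 rad/s; BW = Δω/(2π) = 2594 Hz.

(a) f₀ = 84.35 Hz  (b) Q = 0.03252  (c) BW = 2594 Hz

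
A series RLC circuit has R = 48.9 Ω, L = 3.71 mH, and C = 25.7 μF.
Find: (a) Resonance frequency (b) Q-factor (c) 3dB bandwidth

Step 1 — Resonance condition Im(Z)=0 gives ω₀ = 1/√(LC).
Step 2 — ω₀ = 1/√(0.00371·2.57e-05) = 3239 rad/s.
Step 3 — f₀ = ω₀/(2π) = 515.4 Hz.
Step 4 — Series Q: Q = ω₀L/R = 3239·0.00371/48.9 = 0.2457.
Step 5 — 3dB bandwidth: Δω = ω₀/Q = 1.318e+04 rad/s; BW = Δω/(2π) = 2098 Hz.

(a) f₀ = 515.4 Hz  (b) Q = 0.2457  (c) BW = 2098 Hz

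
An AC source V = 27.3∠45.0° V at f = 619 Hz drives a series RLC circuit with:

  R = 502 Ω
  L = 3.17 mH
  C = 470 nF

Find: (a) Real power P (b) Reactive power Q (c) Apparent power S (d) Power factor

Step 1 — Angular frequency: ω = 2π·f = 2π·619 = 3889 rad/s.
Step 2 — Component impedances:
  R: Z = R = 502 Ω
  L: Z = jωL = j·3889·0.00317 = 0 + j12.33 Ω
  C: Z = 1/(jωC) = -j/(ω·C) = 0 - j547.1 Ω
Step 3 — Series combination: Z_total = R + L + C = 502 - j534.7 Ω = 733.4∠-46.8° Ω.
Step 4 — Source phasor: V = 27.3∠45.0° V = 19.3 + j19.3 V.
Step 5 — Current: I = V / Z = -0.001174 + j0.0372 A = 0.03722∠91.8° A.
Step 6 — Complex power: S = V·I* = 0.6955 - j0.7408 VA.
Step 7 — Real power: P = Re(S) = 0.6955 W.
Step 8 — Reactive power: Q = Im(S) = -0.7408 VAR.
Step 9 — Apparent power: |S| = 1.016 VA.
Step 10 — Power factor: PF = P/|S| = 0.6844 (leading).

(a) P = 0.6955 W  (b) Q = -0.7408 VAR  (c) S = 1.016 VA  (d) PF = 0.6844 (leading)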